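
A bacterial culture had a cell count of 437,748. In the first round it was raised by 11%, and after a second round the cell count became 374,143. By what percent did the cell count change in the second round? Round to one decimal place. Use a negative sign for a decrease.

After the first round: 437,748 × 1.11 = 485900.28.
Second-round multiplier: 374,143 ÷ 485900.28 ≈ 0.77.
That is a change of -23.0%.

-23.0%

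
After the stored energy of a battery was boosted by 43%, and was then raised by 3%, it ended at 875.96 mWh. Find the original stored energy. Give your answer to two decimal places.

594.72 mWh

The overall multiplier applied was 1.43 × 1.03 = 1.4729.
So the original stored energy was 875.96 ÷ 1.4729 ≈ 594.72 mWh.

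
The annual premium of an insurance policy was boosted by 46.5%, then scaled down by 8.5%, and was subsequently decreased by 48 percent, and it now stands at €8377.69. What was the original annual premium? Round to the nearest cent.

Undoing the 48% decrease: €8377.69 ÷ 0.52 ≈ €16110.942308.
Undoing the 8.5% decrease: €16110.942308 ÷ 0.915 ≈ €17607.587222.
Undoing the 46.5% increase: €17607.587222 ÷ 1.465 ≈ €12018.83.

€12018.83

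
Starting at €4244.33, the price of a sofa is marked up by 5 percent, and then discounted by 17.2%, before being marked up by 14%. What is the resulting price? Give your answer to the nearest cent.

€4206.62

Each change multiplies by a factor: 1.05 × 0.828 × 1.14 = 0.991116.
€4244.33 × 0.991116 = €4206.62337228 ≈ €4206.62.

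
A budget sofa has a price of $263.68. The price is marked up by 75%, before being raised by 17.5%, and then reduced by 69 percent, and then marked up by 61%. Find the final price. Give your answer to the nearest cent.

Each change multiplies by a factor: 1.75 × 1.175 × 0.31 × 1.61 = 1.026274375.
$263.68 × 1.026274375 = $270.6080272 ≈ $270.61.

$270.61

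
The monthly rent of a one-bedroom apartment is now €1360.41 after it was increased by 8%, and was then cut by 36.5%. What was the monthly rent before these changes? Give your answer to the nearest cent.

€1983.68

Undoing the 36.5% decrease: €1360.41 ÷ 0.635 ≈ €2142.377953.
Undoing the 8% increase: €2142.377953 ÷ 1.08 ≈ €1983.68.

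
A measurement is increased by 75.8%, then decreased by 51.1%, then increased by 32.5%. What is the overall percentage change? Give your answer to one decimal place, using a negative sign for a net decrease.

A 75.8% increase multiplies by 1.758.
Then a 51.1% decrease: 1.758 × 0.489 = 0.859662.
Then a 32.5% increase: 0.859662 × 1.325 = 1.13905215.
Overall factor 1.13905215, i.e. 13.9%.

13.9%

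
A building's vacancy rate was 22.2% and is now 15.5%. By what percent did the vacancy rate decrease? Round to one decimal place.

The change is 15.5 − 22.2 = -6.7 percentage points.
Relative to the original 22.2%, that is -6.7 ÷ 22.2 ≈ -30.2%.
So the vacancy rate fell by 30.2%.

30.2%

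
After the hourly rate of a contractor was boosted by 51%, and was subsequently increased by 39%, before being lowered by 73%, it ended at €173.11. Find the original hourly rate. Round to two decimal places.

Undoing the 73% decrease: €173.11 ÷ 0.27 ≈ €641.148148.
Undoing the 39% increase: €641.148148 ÷ 1.39 ≈ €461.25766.
Undoing the 51% increase: €461.25766 ÷ 1.51 ≈ €305.47.

€305.47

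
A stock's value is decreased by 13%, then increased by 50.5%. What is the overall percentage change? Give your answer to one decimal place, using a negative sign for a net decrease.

A 13% decrease multiplies by 0.87.
Then a 50.5% increase: 0.87 × 1.505 = 1.30935.
Overall factor 1.30935, i.e. 30.9%.

30.9%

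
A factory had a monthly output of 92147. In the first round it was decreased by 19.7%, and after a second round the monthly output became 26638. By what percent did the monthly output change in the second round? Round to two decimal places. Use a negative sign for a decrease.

-64.00%

After the first round: 92147 × 0.803 = 73994.041.
Second-round multiplier: 26638 ÷ 73994.041 ≈ 0.360002.
That is a change of -64.00%.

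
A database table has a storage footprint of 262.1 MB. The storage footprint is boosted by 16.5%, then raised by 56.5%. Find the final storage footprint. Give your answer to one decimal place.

477.9 MB

After the 16.5% increase: 262.1 × 1.165 = 305.3465.
Apply the 56.5% increase: 305.3465 × 1.565 = 477.8672725 ≈ 477.9.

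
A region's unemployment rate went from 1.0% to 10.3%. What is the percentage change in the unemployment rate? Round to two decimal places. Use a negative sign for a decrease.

The change is 10.3 − 1.0 = 9.3 percentage points.
Relative to the original 1.0%, that is 9.3 ÷ 1.0 = 930.00%.

930.00%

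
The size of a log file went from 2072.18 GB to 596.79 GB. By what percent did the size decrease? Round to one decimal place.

Change: 596.79 − 2072.18 = -1475.39.
Relative to the original: -1475.39 ÷ 2072.18 ≈ -71.2%.
So the size decreased by 71.2%.

71.2%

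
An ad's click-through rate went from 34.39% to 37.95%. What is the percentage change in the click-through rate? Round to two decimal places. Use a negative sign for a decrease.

The change is 37.95 − 34.39 = 3.56 percentage points.
Relative to the original 34.39%, that is 3.56 ÷ 34.39 ≈ 10.35%.

10.35%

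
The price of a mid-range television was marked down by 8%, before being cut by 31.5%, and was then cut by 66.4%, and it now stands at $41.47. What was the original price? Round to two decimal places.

$195.85

The overall multiplier applied was 0.92 × 0.685 × 0.336 = 0.2117472.
So the original price was $41.47 ÷ 0.2117472 ≈ $195.85.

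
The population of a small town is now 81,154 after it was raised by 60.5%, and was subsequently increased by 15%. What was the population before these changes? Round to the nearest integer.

43,968

Undoing the 15% increase: 81,154 ÷ 1.15 ≈ 70568.695652.
Undoing the 60.5% increase: 70568.695652 ÷ 1.605 ≈ 43,968.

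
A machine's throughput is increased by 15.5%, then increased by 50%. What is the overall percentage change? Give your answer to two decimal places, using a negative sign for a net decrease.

73.25%

A 15.5% increase multiplies by 1.155.
Then a 50% increase: 1.155 × 1.5 = 1.7325.
Overall factor 1.7325, i.e. 73.25%.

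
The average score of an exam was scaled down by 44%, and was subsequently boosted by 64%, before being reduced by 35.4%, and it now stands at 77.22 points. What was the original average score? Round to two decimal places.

130.16 points

The overall multiplier applied was 0.56 × 1.64 × 0.646 = 0.5932864.
So the original average score was 77.22 ÷ 0.5932864 ≈ 130.16 points.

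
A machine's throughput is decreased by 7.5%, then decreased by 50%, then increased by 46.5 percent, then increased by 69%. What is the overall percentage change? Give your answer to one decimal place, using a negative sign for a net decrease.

14.5%

The combined multiplier is 0.925 × 0.5 × 1.465 × 1.69 = 1.145080625.
That corresponds to an increase of 14.5%.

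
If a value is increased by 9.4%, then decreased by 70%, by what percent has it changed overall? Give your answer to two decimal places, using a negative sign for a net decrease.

A 9.4% increase multiplies by 1.094.
Then a 70% decrease: 1.094 × 0.3 = 0.3282.
Overall factor 0.3282, i.e. -67.18%.

-67.18%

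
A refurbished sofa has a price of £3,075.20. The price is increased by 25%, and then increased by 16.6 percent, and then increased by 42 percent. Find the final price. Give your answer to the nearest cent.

Apply the 25% increase: £3,075.20 × 1.25 = £3844.
Apply the 16.6% increase: £3844 × 1.166 = £4482.104.
After the 42% increase: £4482.104 × 1.42 = £6364.58768 ≈ £6,364.59.

£6,364.59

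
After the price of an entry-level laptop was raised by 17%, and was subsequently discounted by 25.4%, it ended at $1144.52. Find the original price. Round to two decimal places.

The overall multiplier applied was 1.17 × 0.746 = 0.87282.
So the original price was $1144.52 ÷ 0.87282 ≈ $1311.29.

$1311.29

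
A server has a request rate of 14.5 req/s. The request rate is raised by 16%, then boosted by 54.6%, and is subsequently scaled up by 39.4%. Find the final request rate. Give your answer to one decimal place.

Each change multiplies by a factor: 1.16 × 1.546 × 1.394 = 2.49994384.
14.5 × 2.49994384 = 36.24918568 ≈ 36.2.

36.2 req/s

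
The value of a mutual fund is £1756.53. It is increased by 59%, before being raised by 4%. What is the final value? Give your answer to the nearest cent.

Each change multiplies by a factor: 1.59 × 1.04 = 1.6536.
£1756.53 × 1.6536 = £2904.598008 ≈ £2904.60.

£2904.60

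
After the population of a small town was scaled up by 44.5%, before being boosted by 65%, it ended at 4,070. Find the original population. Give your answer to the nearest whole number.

Undoing the 65% increase: 4,070 ÷ 1.65 ≈ 2466.666667.
Undoing the 44.5% increase: 2466.666667 ÷ 1.445 ≈ 1,707.

1,707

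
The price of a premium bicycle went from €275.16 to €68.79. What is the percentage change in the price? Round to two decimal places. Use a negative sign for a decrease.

-75.00%

Change: €68.79 − €275.16 = -€206.37.
Relative to the original: -€206.37 ÷ €275.16 = -75.00%.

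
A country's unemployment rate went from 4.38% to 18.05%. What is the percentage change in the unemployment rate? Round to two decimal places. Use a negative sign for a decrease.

312.10%

The change is 18.05 − 4.38 = 13.67 percentage points.
Relative to the original 4.38%, that is 13.67 ÷ 4.38 ≈ 312.10%.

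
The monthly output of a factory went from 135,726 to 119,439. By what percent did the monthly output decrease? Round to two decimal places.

Change: 119,439 − 135,726 = -16,287.
Relative to the original: -16,287 ÷ 135,726 ≈ -12.00%.
So the monthly output decreased by 12.00%.

12.00%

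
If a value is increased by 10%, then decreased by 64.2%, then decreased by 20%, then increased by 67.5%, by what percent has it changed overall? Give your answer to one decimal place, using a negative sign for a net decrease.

The combined multiplier is 1.1 × 0.358 × 0.8 × 1.675 = 0.527692.
That corresponds to a decrease of 47.2%.

-47.2%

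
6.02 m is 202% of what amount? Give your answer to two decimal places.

6.02 m ÷ 2.02 ≈ 2.98 m.

2.98 m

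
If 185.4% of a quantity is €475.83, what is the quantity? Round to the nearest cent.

€475.83 ÷ 1.854 ≈ €256.65.

€256.65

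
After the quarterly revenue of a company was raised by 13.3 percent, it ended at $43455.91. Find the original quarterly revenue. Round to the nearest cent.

$38354.73

The overall multiplier applied was 1.133.
So the original quarterly revenue was $43455.91 ÷ 1.133 ≈ $38354.73.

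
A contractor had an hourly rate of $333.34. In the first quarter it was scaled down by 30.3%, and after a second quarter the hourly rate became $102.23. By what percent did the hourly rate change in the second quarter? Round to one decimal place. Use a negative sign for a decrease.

After the first quarter: $333.34 × 0.697 = $232.33798.
Second-quarter multiplier: $102.23 ÷ $232.33798 ≈ 0.44001.
That is a change of -56.0%.

-56.0%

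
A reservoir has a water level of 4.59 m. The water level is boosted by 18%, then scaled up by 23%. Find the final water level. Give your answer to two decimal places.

After the 18% increase: 4.59 × 1.18 = 5.4162.
Apply the 23% increase: 5.4162 × 1.23 = 6.661926 ≈ 6.66.

6.66 m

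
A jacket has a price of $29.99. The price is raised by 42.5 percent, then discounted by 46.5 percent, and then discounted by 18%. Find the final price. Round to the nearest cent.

After the 42.5% increase: $29.99 × 1.425 = $42.73575.
Apply the 46.5% decrease: $42.73575 × 0.535 = $22.86362625.
18% decrease: $22.86362625 × 0.82 = $18.748173525 ≈ $18.75.

$18.75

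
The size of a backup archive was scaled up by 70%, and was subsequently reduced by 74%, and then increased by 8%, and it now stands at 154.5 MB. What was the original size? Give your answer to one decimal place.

Undoing the 8% increase: 154.5 ÷ 1.08 ≈ 143.055556.
Undoing the 74% decrease: 143.055556 ÷ 0.26 ≈ 550.213677.
Undoing the 70% increase: 550.213677 ÷ 1.7 ≈ 323.7 MB.

323.7 MB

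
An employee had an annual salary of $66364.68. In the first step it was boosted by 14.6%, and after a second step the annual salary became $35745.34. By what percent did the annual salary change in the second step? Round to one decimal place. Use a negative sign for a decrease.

After the first step: $66364.68 × 1.146 = $76053.92328.
Second-step multiplier: $35745.34 ÷ $76053.92328 ≈ 0.47.
That is a change of -53.0%.

-53.0%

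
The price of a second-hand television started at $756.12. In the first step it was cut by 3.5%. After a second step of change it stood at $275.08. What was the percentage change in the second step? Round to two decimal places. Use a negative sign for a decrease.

After the first step: $756.12 × 0.965 = $729.6558.
Second-step multiplier: $275.08 ÷ $729.6558 ≈ 0.377.
That is a change of -62.30%.

-62.30%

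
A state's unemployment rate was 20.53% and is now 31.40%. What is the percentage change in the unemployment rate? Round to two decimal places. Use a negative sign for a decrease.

52.95%

The change is 31.40 − 20.53 = 10.87 percentage points.
Relative to the original 20.53%, that is 10.87 ÷ 20.53 ≈ 52.95%.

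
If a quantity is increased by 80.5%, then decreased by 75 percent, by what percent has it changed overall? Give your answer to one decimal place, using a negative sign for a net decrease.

The combined multiplier is 1.805 × 0.25 = 0.45125.
That corresponds to a decrease of 54.9%.

-54.9%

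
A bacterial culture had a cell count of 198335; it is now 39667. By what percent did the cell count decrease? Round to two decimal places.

80.00%

Change: 39667 − 198335 = -158668.
Relative to the original: -158668 ÷ 198335 = -80.00%.
So the cell count decreased by 80.00%.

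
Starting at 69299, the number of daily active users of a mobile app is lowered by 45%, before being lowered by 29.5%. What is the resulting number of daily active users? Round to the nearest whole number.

26871

Each change multiplies by a factor: 0.55 × 0.705 = 0.38775.
69299 × 0.38775 = 26870.68725 ≈ 26871.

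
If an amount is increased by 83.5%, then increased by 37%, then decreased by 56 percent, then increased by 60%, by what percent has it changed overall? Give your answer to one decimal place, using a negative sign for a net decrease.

An 83.5% increase multiplies by 1.835.
Then a 37% increase: 1.835 × 1.37 = 2.51395.
Then a 56% decrease: 2.51395 × 0.44 = 1.106138.
Then a 60% increase: 1.106138 × 1.6 = 1.7698208.
Overall factor 1.7698208, i.e. 77.0%.

77.0%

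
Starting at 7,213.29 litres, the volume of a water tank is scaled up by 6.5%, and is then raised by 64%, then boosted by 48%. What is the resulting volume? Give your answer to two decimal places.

18,646.12 litres

6.5% increase: 7,213.29 × 1.065 = 7682.15385.
64% increase: 7682.15385 × 1.64 = 12598.732314.
After the 48% increase: 12598.732314 × 1.48 = 18646.12382472 ≈ 18,646.12.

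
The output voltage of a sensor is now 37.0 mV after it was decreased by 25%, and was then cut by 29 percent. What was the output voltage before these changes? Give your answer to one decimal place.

The overall multiplier applied was 0.75 × 0.71 = 0.5325.
So the original output voltage was 37.0 ÷ 0.5325 ≈ 69.5 mV.

69.5 mV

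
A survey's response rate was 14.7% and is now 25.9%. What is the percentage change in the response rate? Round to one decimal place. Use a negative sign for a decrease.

The change is 25.9 − 14.7 = 11.2 percentage points.
Relative to the original 14.7%, that is 11.2 ÷ 14.7 ≈ 76.2%.

76.2%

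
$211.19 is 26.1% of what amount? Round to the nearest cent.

$809.16

$211.19 ÷ 0.261 ≈ $809.16.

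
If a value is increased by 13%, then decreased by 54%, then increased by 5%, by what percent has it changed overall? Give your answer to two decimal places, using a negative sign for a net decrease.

A 13% increase multiplies by 1.13.
Then a 54% decrease: 1.13 × 0.46 = 0.5198.
Then a 5% increase: 0.5198 × 1.05 = 0.54579.
Overall factor 0.54579, i.e. -45.42%.

-45.42%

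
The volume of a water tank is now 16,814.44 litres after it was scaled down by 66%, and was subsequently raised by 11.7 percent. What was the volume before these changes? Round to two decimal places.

The overall multiplier applied was 0.34 × 1.117 = 0.37978.
So the original volume was 16,814.44 ÷ 0.37978 ≈ 44,274.16 litres.

44,274.16 litres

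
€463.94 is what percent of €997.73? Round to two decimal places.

46.50%

€463.94 ÷ €997.73 ≈ 46.50%.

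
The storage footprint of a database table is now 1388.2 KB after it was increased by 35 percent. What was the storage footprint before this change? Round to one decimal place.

1028.3 KB

The overall multiplier applied was 1.35.
So the original storage footprint was 1388.2 ÷ 1.35 ≈ 1028.3 KB.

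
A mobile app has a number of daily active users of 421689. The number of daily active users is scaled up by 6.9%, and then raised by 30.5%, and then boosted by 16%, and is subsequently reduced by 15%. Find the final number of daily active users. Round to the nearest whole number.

6.9% increase: 421689 × 1.069 = 450785.541.
After the 30.5% increase: 450785.541 × 1.305 = 588275.131005.
16% increase: 588275.131005 × 1.16 = 682399.1519658.
Apply the 15% decrease: 682399.1519658 × 0.85 = 580039.27917093 ≈ 580039.

580039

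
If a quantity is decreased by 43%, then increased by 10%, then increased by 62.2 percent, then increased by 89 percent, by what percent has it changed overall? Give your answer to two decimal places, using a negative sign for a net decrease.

92.21%

The combined multiplier is 0.57 × 1.1 × 1.622 × 1.89 = 1.92211866.
That corresponds to an increase of 92.21%.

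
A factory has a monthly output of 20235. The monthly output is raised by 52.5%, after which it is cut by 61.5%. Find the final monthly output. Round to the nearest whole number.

11880

After the 52.5% increase: 20235 × 1.525 = 30858.375.
61.5% decrease: 30858.375 × 0.385 = 11880.474375 ≈ 11880.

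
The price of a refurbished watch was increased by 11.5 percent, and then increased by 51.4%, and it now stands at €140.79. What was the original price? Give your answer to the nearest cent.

€83.40

The overall multiplier applied was 1.115 × 1.514 = 1.68811.
So the original price was €140.79 ÷ 1.68811 ≈ €83.40.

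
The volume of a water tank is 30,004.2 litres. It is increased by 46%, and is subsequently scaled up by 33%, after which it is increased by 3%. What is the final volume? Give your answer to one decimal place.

Apply the 46% increase: 30,004.2 × 1.46 = 43806.132.
33% increase: 43806.132 × 1.33 = 58262.15556.
3% increase: 58262.15556 × 1.03 = 60010.0202268 ≈ 60,010.0.

60,010.0 litres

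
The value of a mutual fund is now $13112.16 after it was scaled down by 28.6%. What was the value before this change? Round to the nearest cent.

The overall multiplier applied was 0.714.
So the original value was $13112.16 ÷ 0.714 ≈ $18364.37.

$18364.37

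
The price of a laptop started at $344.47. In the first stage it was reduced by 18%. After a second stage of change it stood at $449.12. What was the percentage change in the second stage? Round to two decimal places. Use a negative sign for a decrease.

After the first stage: $344.47 × 0.82 = $282.4654.
Second-stage multiplier: $449.12 ÷ $282.4654 ≈ 1.59.
That is a change of 59.00%.

59.00%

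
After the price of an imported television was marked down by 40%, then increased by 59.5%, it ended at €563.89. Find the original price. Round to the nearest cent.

€589.23

The overall multiplier applied was 0.6 × 1.595 = 0.957.
So the original price was €563.89 ÷ 0.957 ≈ €589.23.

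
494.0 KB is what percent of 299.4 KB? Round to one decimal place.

494.0 KB ÷ 299.4 KB ≈ 165.0%.

165.0%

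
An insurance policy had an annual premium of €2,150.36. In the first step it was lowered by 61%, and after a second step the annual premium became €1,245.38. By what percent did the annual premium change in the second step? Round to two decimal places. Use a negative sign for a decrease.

48.50%

After the first step: €2,150.36 × 0.39 = €838.6404.
Second-step multiplier: €1,245.38 ÷ €838.6404 ≈ 1.484999.
That is a change of 48.50%.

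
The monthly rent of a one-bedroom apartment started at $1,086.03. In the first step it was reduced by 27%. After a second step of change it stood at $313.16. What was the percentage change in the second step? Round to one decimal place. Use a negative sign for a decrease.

-60.5%

After the first step: $1,086.03 × 0.73 = $792.8019.
Second-step multiplier: $313.16 ÷ $792.8019 ≈ 0.395.
That is a change of -60.5%.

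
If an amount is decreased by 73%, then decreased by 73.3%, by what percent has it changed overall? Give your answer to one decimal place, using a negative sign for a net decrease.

-92.8%

A 73% decrease multiplies by 0.27.
Then a 73.3% decrease: 0.27 × 0.267 = 0.07209.
Overall factor 0.07209, i.e. -92.8%.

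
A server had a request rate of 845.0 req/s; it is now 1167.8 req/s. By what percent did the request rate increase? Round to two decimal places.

38.20%

Change: 1167.8 − 845.0 = 322.8.
Relative to the original: 322.8 ÷ 845.0 ≈ 38.20%.
So the request rate increased by 38.20%.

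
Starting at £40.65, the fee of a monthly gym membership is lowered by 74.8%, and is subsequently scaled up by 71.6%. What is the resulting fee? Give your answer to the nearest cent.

After the 74.8% decrease: £40.65 × 0.252 = £10.2438.
71.6% increase: £10.2438 × 1.716 = £17.5783608 ≈ £17.58.

£17.58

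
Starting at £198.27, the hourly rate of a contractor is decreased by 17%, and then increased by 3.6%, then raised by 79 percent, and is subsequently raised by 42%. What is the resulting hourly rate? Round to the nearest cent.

After the 17% decrease: £198.27 × 0.83 = £164.5641.
After the 3.6% increase: £164.5641 × 1.036 = £170.4884076.
79% increase: £170.4884076 × 1.79 = £305.174249604.
After the 42% increase: £305.174249604 × 1.42 = £433.34743443768 ≈ £433.35.

£433.35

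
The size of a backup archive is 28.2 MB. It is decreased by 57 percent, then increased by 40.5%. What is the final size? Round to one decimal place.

17.0 MB

Each change multiplies by a factor: 0.43 × 1.405 = 0.60415.
28.2 × 0.60415 = 17.03703 ≈ 17.0.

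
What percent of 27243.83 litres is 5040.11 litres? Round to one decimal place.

18.5%

5040.11 litres ÷ 27243.83 litres ≈ 18.5%.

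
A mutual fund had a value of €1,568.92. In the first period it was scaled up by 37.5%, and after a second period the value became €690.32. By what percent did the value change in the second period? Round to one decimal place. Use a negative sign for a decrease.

-68.0%

After the first period: €1,568.92 × 1.375 = €2157.265.
Second-period multiplier: €690.32 ÷ €2157.265 ≈ 0.32.
That is a change of -68.0%.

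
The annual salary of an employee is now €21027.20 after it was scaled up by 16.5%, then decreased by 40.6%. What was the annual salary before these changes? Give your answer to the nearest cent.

Undoing the 40.6% decrease: €21027.20 ÷ 0.594 ≈ €35399.326599.
Undoing the 16.5% increase: €35399.326599 ÷ 1.165 ≈ €30385.69.

€30385.69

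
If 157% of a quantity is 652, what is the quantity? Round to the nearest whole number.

415

652 ÷ 1.57 ≈ 415.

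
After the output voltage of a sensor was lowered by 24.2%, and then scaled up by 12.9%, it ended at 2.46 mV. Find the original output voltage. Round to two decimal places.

2.87 mV

The overall multiplier applied was 0.758 × 1.129 = 0.855782.
So the original output voltage was 2.46 ÷ 0.855782 ≈ 2.87 mV.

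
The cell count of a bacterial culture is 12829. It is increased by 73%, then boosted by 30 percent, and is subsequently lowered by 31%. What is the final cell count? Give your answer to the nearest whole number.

19908

Apply the 73% increase: 12829 × 1.73 = 22194.17.
30% increase: 22194.17 × 1.3 = 28852.421.
After the 31% decrease: 28852.421 × 0.69 = 19908.17049 ≈ 19908.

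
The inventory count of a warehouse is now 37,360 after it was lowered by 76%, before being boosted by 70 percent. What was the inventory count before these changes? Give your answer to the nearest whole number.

91,569

The overall multiplier applied was 0.24 × 1.7 = 0.408.
So the original inventory count was 37,360 ÷ 0.408 ≈ 91,569.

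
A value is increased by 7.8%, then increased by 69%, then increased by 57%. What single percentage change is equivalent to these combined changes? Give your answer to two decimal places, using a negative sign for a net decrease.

186.03%

A 7.8% increase multiplies by 1.078.
Then a 69% increase: 1.078 × 1.69 = 1.82182.
Then a 57% increase: 1.82182 × 1.57 = 2.8602574.
Overall factor 2.8602574, i.e. 186.03%.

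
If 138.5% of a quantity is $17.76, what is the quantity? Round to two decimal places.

$12.82

$17.76 ÷ 1.385 ≈ $12.82.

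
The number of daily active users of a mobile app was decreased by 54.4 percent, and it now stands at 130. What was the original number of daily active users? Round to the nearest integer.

The overall multiplier applied was 0.456.
So the original number of daily active users was 130 ÷ 0.456 ≈ 285.

285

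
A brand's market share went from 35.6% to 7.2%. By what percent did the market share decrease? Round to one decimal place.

79.8%

The change is 7.2 − 35.6 = -28.4 percentage points.
Relative to the original 35.6%, that is -28.4 ÷ 35.6 ≈ -79.8%.
So the market share fell by 79.8%.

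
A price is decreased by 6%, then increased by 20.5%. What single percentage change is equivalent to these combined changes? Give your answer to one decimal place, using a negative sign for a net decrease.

A 6% decrease multiplies by 0.94.
Then a 20.5% increase: 0.94 × 1.205 = 1.1327.
Overall factor 1.1327, i.e. 13.3%.

13.3%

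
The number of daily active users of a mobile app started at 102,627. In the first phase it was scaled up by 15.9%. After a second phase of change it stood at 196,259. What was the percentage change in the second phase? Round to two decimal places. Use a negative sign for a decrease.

After the first phase: 102,627 × 1.159 = 118944.693.
Second-phase multiplier: 196,259 ÷ 118944.693 ≈ 1.650002.
That is a change of 65.00%.

65.00%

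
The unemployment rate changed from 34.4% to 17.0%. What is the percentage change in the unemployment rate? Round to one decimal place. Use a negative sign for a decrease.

-50.6%

The change is 17.0 − 34.4 = -17.4 percentage points.
Relative to the original 34.4%, that is -17.4 ÷ 34.4 ≈ -50.6%.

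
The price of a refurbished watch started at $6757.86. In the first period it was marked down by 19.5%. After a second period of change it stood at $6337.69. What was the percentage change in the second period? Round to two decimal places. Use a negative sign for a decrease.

After the first period: $6757.86 × 0.805 = $5440.0773.
Second-period multiplier: $6337.69 ÷ $5440.0773 ≈ 1.165.
That is a change of 16.50%.

16.50%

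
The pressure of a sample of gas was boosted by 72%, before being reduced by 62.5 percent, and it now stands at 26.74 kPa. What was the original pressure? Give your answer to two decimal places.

Undoing the 62.5% decrease: 26.74 ÷ 0.375 ≈ 71.306667.
Undoing the 72% increase: 71.306667 ÷ 1.72 ≈ 41.46 kPa.

41.46 kPa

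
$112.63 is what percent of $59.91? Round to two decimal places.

188.00%

$112.63 ÷ $59.91 ≈ 188.00%.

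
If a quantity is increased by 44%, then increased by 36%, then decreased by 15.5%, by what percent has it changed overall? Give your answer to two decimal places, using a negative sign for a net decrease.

65.48%

The combined multiplier is 1.44 × 1.36 × 0.845 = 1.654848.
That corresponds to an increase of 65.48%.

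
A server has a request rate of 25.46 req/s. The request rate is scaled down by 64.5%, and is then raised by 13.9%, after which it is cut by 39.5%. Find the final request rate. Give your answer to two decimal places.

6.23 req/s

Apply the 64.5% decrease: 25.46 × 0.355 = 9.0383.
After the 13.9% increase: 9.0383 × 1.139 = 10.2946237.
After the 39.5% decrease: 10.2946237 × 0.605 = 6.2282473385 ≈ 6.23.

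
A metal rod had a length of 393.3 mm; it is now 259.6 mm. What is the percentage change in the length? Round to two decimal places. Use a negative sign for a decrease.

-33.99%

Change: 259.6 − 393.3 = -133.7.
Relative to the original: -133.7 ÷ 393.3 ≈ -33.99%.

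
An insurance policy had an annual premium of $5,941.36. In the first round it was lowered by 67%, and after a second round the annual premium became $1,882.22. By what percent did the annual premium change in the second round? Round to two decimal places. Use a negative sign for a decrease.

After the first round: $5,941.36 × 0.33 = $1960.6488.
Second-round multiplier: $1,882.22 ÷ $1960.6488 ≈ 0.959999.
That is a change of -4.00%.

-4.00%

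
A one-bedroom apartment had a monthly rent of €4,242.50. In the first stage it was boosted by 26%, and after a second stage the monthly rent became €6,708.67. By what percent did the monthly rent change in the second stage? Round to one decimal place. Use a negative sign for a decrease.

25.5%

After the first stage: €4,242.50 × 1.26 = €5345.55.
Second-stage multiplier: €6,708.67 ÷ €5345.55 ≈ 1.255.
That is a change of 25.5%.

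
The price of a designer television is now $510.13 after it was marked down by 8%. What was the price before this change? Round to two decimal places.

The overall multiplier applied was 0.92.
So the original price was $510.13 ÷ 0.92 ≈ $554.49.

$554.49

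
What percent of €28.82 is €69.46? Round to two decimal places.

241.01%

€69.46 ÷ €28.82 ≈ 241.01%.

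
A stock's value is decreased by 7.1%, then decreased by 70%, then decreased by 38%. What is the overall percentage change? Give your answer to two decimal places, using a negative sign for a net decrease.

A 7.1% decrease multiplies by 0.929.
Then a 70% decrease: 0.929 × 0.3 = 0.2787.
Then a 38% decrease: 0.2787 × 0.62 = 0.172794.
Overall factor 0.172794, i.e. -82.72%.

-82.72%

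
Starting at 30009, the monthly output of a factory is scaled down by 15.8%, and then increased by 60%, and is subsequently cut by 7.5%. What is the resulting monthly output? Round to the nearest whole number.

After the 15.8% decrease: 30009 × 0.842 = 25267.578.
After the 60% increase: 25267.578 × 1.6 = 40428.1248.
7.5% decrease: 40428.1248 × 0.925 = 37396.01544 ≈ 37396.

37396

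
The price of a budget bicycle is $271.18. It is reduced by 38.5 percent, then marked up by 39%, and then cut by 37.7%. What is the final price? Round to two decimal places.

$144.42

38.5% decrease: $271.18 × 0.615 = $166.7757.
39% increase: $166.7757 × 1.39 = $231.818223.
37.7% decrease: $231.818223 × 0.623 = $144.422752929 ≈ $144.42.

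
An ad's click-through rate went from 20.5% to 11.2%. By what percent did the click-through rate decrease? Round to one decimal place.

The change is 11.2 − 20.5 = -9.3 percentage points.
Relative to the original 20.5%, that is -9.3 ÷ 20.5 ≈ -45.4%.
So the click-through rate fell by 45.4%.

45.4%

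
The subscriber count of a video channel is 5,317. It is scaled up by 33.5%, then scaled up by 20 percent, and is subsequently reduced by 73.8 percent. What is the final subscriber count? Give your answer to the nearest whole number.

Each change multiplies by a factor: 1.335 × 1.2 × 0.262 = 0.419724.
5,317 × 0.419724 = 2231.672508 ≈ 2,232.

2,232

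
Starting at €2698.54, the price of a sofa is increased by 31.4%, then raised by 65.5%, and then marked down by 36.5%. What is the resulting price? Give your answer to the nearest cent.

Apply the 31.4% increase: €2698.54 × 1.314 = €3545.88156.
65.5% increase: €3545.88156 × 1.655 = €5868.4339818.
Apply the 36.5% decrease: €5868.4339818 × 0.635 = €3726.455578443 ≈ €3726.46.

€3726.46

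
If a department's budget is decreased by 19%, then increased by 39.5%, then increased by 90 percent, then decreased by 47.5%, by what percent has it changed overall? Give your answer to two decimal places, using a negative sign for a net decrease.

The combined multiplier is 0.81 × 1.395 × 1.9 × 0.525 = 1.127125125.
That corresponds to an increase of 12.71%.

12.71%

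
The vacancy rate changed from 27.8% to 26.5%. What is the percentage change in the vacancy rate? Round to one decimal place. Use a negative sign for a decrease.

The change is 26.5 − 27.8 = -1.3 percentage points.
Relative to the original 27.8%, that is -1.3 ÷ 27.8 ≈ -4.7%.

-4.7%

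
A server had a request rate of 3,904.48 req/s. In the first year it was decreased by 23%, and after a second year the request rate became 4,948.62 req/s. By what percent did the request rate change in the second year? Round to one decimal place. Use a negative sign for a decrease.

After the first year: 3,904.48 × 0.77 = 3006.4496.
Second-year multiplier: 4,948.62 ÷ 3006.4496 ≈ 1.646.
That is a change of 64.6%.

64.6%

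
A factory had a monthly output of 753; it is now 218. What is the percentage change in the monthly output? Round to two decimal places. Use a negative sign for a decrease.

Change: 218 − 753 = -535.
Relative to the original: -535 ÷ 753 ≈ -71.05%.

-71.05%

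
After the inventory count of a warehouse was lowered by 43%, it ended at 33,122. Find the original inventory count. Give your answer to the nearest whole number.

58,109

The overall multiplier applied was 0.57.
So the original inventory count was 33,122 ÷ 0.57 ≈ 58,109.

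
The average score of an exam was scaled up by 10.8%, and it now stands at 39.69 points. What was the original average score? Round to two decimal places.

35.82 points

The overall multiplier applied was 1.108.
So the original average score was 39.69 ÷ 1.108 ≈ 35.82 points.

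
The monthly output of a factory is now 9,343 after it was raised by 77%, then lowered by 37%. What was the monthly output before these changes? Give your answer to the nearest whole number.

The overall multiplier applied was 1.77 × 0.63 = 1.1151.
So the original monthly output was 9,343 ÷ 1.1151 ≈ 8,379.

8,379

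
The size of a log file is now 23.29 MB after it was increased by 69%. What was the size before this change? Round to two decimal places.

The overall multiplier applied was 1.69.
So the original size was 23.29 ÷ 1.69 ≈ 13.78 MB.

13.78 MB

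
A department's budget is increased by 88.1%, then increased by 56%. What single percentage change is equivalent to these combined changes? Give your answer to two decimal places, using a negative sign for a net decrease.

193.44%

An 88.1% increase multiplies by 1.881.
Then a 56% increase: 1.881 × 1.56 = 2.93436.
Overall factor 2.93436, i.e. 193.44%.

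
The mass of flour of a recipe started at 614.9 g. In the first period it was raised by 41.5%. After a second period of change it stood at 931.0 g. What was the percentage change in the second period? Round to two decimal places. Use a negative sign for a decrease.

After the first period: 614.9 × 1.415 = 870.0835.
Second-period multiplier: 931.0 ÷ 870.0835 ≈ 1.070012.
That is a change of 7.00%.

7.00%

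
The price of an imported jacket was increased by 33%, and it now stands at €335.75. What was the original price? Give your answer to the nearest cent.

The overall multiplier applied was 1.33.
So the original price was €335.75 ÷ 1.33 ≈ €252.44.

€252.44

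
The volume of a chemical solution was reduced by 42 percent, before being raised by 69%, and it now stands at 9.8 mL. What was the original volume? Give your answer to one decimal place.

10.0 mL

Undoing the 69% increase: 9.8 ÷ 1.69 ≈ 5.798817.
Undoing the 42% decrease: 5.798817 ÷ 0.58 ≈ 10.0 mL.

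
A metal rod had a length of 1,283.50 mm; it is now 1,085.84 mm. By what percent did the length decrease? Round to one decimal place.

15.4%

Change: 1,085.84 − 1,283.50 = -197.66.
Relative to the original: -197.66 ÷ 1,283.50 ≈ -15.4%.
So the length decreased by 15.4%.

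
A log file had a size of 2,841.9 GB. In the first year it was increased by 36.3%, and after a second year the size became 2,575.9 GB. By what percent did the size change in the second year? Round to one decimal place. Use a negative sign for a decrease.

-33.5%

After the first year: 2,841.9 × 1.363 = 3873.5097.
Second-year multiplier: 2,575.9 ÷ 3873.5097 ≈ 0.665.
That is a change of -33.5%.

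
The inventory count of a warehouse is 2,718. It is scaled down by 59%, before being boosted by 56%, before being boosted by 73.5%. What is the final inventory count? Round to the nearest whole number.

3,016

After the 59% decrease: 2,718 × 0.41 = 1114.38.
Apply the 56% increase: 1114.38 × 1.56 = 1738.4328.
73.5% increase: 1738.4328 × 1.735 = 3016.180908 ≈ 3,016.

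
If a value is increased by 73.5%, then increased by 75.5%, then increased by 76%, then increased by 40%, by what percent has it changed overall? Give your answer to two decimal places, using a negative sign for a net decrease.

650.27%

The combined multiplier is 1.735 × 1.755 × 1.76 × 1.4 = 7.5026952.
That corresponds to an increase of 650.27%.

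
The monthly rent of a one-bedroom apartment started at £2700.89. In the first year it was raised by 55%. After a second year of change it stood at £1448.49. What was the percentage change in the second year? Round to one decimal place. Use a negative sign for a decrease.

-65.4%

After the first year: £2700.89 × 1.55 = £4186.3795.
Second-year multiplier: £1448.49 ÷ £4186.3795 ≈ 0.346.
That is a change of -65.4%.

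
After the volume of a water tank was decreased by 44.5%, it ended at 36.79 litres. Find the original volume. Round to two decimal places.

66.29 litres

The overall multiplier applied was 0.555.
So the original volume was 36.79 ÷ 0.555 ≈ 66.29 litres.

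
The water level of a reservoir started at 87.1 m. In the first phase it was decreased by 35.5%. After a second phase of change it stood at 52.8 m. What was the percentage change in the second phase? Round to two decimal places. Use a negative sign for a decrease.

After the first phase: 87.1 × 0.645 = 56.1795.
Second-phase multiplier: 52.8 ÷ 56.1795 ≈ 0.939845.
That is a change of -6.02%.

-6.02%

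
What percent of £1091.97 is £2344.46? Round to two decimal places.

214.70%

£2344.46 ÷ £1091.97 ≈ 214.70%.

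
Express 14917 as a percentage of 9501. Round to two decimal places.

14917 ÷ 9501 ≈ 157.00%.

157.00%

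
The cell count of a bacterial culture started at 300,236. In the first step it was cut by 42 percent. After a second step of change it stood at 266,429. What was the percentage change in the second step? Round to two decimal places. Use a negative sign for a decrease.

After the first step: 300,236 × 0.58 = 174136.88.
Second-step multiplier: 266,429 ÷ 174136.88 ≈ 1.529998.
That is a change of 53.00%.

53.00%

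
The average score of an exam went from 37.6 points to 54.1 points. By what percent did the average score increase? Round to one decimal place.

Change: 54.1 − 37.6 = 16.5.
Relative to the original: 16.5 ÷ 37.6 ≈ 43.9%.
So the average score increased by 43.9%.

43.9%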